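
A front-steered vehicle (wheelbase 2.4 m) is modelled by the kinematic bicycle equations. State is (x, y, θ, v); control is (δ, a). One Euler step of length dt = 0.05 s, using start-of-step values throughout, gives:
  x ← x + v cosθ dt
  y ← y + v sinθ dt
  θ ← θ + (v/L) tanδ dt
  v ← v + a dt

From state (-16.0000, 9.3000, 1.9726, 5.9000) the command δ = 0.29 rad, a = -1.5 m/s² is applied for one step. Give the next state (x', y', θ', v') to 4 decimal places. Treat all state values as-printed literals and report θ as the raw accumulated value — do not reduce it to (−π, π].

x' = -16.0000 + 5.9000·cos(1.9726)·0.05 = -16.1154
y' = 9.3000 + 5.9000·sin(1.9726)·0.05 = 9.5715
θ' = 1.9726 + (5.9000/2.4)·tan(0.29)·0.05 = 2.0093
v' = 5.9000 − 1.5000·0.05 = 5.8250

(-16.1154, 9.5715, 2.0093, 5.8250)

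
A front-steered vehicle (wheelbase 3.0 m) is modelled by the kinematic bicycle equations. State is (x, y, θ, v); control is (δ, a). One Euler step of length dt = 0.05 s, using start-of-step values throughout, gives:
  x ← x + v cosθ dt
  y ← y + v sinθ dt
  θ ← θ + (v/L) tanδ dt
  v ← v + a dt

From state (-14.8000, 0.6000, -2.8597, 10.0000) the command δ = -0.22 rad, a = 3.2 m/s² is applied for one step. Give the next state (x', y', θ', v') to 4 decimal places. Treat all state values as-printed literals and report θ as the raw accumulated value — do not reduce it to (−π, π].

x' = -14.8000 + 10.0000·cos(-2.8597)·0.05 = -15.2803
y' = 0.6000 + 10.0000·sin(-2.8597)·0.05 = 0.4609
θ' = -2.8597 + (10.0000/3.0)·tan(-0.22)·0.05 = -2.8970
v' = 10.0000 + 3.2000·0.05 = 10.1600

(-15.2803, 0.4609, -2.8970, 10.1600)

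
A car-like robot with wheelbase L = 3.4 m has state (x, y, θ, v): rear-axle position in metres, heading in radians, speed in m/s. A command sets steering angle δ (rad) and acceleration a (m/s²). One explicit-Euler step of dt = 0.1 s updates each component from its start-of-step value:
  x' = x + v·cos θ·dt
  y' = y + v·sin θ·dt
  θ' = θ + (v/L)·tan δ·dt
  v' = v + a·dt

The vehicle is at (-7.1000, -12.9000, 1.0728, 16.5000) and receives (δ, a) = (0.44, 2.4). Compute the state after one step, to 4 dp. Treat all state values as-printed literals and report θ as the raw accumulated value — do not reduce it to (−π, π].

(-6.3119, -11.4504, 1.3013, 16.7400)

x' = -7.1000 + 16.5000·cos(1.0728)·0.1 = -6.3119
y' = -12.9000 + 16.5000·sin(1.0728)·0.1 = -11.4504
θ' = 1.0728 + (16.5000/3.4)·tan(0.44)·0.1 = 1.3013
v' = 16.5000 + 2.4000·0.1 = 16.7400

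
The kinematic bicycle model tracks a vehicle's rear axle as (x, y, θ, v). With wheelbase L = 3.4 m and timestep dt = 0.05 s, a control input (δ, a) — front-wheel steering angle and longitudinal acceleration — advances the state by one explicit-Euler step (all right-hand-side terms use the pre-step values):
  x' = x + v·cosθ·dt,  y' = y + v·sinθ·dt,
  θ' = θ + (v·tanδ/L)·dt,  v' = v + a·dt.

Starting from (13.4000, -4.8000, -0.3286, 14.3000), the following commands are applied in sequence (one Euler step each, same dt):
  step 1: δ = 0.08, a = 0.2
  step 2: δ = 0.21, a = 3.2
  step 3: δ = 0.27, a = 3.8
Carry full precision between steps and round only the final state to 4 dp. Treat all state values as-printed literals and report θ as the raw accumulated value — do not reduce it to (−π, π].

after step 1 (δ=0.08, a=0.2): (14.076744, -5.030744, -0.311740, 14.310000)
after step 2 (δ=0.21, a=3.2): (14.757758, -5.250199, -0.266887, 14.470000)
after step 3 (δ=0.27, a=3.8): (15.455643, -5.441007, -0.207994, 14.660000)

(15.4556, -5.4410, -0.2080, 14.6600)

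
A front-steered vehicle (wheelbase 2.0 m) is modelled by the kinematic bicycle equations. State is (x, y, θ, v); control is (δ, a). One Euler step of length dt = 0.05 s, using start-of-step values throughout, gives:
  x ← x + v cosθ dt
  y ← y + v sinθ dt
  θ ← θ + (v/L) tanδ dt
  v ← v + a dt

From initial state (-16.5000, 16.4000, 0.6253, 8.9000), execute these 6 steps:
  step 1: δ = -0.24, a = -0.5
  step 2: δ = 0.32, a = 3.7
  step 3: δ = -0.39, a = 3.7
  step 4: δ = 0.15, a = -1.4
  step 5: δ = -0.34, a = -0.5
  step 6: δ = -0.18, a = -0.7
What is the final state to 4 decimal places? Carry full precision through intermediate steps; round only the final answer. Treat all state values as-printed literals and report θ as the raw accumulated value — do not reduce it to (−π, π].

after step 1 (δ=-0.24, a=-0.5): (-16.139200, 16.660477, 0.570851, 8.875000)
after step 2 (δ=0.32, a=3.7): (-15.765810, 16.900256, 0.644378, 9.060000)
after step 3 (δ=-0.39, a=3.7): (-15.403648, 17.172373, 0.551274, 9.245000)
after step 4 (δ=0.15, a=-1.4): (-15.009877, 17.414487, 0.586205, 9.175000)
after step 5 (δ=-0.34, a=-0.5): (-14.627717, 17.668269, 0.505066, 9.150000)
after step 6 (δ=-0.18, a=-0.7): (-14.227339, 17.889638, 0.463441, 9.115000)

(-14.2273, 17.8896, 0.4634, 9.1150)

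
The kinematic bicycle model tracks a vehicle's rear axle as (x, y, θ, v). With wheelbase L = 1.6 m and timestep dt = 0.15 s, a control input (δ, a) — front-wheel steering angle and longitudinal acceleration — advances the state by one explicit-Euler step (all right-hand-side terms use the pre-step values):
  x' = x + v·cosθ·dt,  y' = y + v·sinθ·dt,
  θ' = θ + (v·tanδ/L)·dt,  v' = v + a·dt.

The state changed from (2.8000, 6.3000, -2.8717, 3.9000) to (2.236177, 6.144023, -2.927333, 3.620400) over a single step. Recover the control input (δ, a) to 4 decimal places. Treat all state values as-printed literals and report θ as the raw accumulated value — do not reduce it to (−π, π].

a = (v'−v)/dt = (-0.279600)/0.15 = -1.8640
Δθ = θ'−θ = -0.055633;  (v·dt/L) = 3.9000·0.15/1.6 = 0.365625
tan δ = Δθ·L/(v·dt) = -0.152159  →  δ = -0.1510

δ = -0.1510, a = -1.8640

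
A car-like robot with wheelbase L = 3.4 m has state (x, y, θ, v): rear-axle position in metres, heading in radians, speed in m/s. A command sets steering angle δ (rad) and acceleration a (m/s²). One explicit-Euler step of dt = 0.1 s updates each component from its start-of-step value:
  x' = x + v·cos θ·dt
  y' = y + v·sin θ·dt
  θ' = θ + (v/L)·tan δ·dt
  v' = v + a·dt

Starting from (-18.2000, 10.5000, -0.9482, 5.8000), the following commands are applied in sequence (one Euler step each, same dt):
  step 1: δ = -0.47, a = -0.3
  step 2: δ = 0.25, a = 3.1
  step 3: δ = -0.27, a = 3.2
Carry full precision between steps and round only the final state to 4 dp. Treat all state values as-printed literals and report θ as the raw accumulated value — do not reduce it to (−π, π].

(-17.2343, 9.0239, -1.0410, 6.4000)

after step 1 (δ=-0.47, a=-0.3): (-17.861775, 10.028827, -1.034853, 5.770000)
after step 2 (δ=0.25, a=3.1): (-17.567129, 9.532730, -0.991520, 6.080000)
after step 3 (δ=-0.27, a=3.2): (-17.234298, 9.023919, -1.041011, 6.400000)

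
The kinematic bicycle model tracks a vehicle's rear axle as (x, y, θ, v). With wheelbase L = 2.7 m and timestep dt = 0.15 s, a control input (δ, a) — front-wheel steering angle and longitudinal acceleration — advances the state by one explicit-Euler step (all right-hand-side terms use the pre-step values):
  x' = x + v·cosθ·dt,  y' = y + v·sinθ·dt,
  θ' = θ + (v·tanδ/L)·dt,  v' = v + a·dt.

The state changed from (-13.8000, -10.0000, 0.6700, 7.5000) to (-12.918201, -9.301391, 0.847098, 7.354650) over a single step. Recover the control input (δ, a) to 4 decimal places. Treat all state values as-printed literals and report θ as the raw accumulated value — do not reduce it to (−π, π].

a = (v'−v)/dt = (-0.145350)/0.15 = -0.9690
Δθ = θ'−θ = 0.177098;  (v·dt/L) = 7.5000·0.15/2.7 = 0.416667
tan δ = Δθ·L/(v·dt) = 0.425035  →  δ = 0.4019

δ = 0.4019, a = -0.9690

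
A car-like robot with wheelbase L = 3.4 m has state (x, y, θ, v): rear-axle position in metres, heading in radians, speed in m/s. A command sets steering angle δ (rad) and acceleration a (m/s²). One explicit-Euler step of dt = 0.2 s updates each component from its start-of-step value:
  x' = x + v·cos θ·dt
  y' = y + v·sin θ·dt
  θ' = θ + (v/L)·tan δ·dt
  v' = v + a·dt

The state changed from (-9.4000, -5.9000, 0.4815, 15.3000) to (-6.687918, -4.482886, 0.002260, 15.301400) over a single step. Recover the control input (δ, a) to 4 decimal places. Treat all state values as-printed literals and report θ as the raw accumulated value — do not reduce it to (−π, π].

δ = -0.4893, a = 0.0070

a = (v'−v)/dt = (0.001400)/0.2 = 0.0070
Δθ = θ'−θ = -0.479240;  (v·dt/L) = 15.3000·0.2/3.4 = 0.900000
tan δ = Δθ·L/(v·dt) = -0.532489  →  δ = -0.4893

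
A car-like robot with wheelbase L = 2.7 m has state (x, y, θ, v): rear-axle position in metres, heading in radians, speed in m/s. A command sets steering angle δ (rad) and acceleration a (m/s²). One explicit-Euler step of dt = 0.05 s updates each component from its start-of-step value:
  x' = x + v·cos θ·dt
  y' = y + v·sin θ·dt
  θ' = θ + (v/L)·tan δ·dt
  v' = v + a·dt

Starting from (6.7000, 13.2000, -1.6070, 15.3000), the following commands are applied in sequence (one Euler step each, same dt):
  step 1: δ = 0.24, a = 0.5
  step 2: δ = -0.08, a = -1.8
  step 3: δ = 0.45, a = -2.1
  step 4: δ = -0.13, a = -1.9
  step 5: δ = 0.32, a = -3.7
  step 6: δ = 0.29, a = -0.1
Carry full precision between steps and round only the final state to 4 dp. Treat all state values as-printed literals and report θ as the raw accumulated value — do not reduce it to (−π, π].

after step 1 (δ=0.24, a=0.5): (6.672310, 12.435501, -1.537664, 15.325000)
after step 2 (δ=-0.08, a=-1.8): (6.697694, 11.669672, -1.560416, 15.235000)
after step 3 (δ=0.45, a=-2.1): (6.705601, 10.907963, -1.424132, 15.130000)
after step 4 (δ=-0.13, a=-1.9): (6.816155, 10.159585, -1.460762, 15.035000)
after step 5 (δ=0.32, a=-3.7): (6.898706, 9.412381, -1.368495, 14.850000)
after step 6 (δ=0.29, a=-0.1): (7.047893, 8.685023, -1.286431, 14.845000)

(7.0479, 8.6850, -1.2864, 14.8450)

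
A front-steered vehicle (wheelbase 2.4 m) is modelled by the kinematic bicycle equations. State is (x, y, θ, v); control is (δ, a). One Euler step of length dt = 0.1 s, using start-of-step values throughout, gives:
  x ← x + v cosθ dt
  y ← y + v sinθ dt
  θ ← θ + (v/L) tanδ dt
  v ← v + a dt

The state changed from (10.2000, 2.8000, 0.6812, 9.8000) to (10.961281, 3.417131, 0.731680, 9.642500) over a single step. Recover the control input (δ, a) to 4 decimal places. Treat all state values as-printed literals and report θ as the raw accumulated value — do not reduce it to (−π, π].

a = (v'−v)/dt = (-0.157500)/0.1 = -1.5750
Δθ = θ'−θ = 0.050480;  (v·dt/L) = 9.8000·0.1/2.4 = 0.408333
tan δ = Δθ·L/(v·dt) = 0.123624  →  δ = 0.1230

δ = 0.1230, a = -1.5750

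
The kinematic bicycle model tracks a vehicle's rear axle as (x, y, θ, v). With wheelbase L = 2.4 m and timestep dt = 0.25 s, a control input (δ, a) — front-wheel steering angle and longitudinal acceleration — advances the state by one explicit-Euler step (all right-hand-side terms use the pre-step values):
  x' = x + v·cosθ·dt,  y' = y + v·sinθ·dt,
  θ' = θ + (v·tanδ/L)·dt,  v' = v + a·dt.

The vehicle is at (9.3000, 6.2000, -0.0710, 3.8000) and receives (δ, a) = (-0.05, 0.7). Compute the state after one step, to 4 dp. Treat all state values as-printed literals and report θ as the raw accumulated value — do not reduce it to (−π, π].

(10.2476, 6.1326, -0.0908, 3.9750)

x' = 9.3000 + 3.8000·cos(-0.0710)·0.25 = 10.2476
y' = 6.2000 + 3.8000·sin(-0.0710)·0.25 = 6.1326
θ' = -0.0710 + (3.8000/2.4)·tan(-0.05)·0.25 = -0.0908
v' = 3.8000 + 0.7000·0.25 = 3.9750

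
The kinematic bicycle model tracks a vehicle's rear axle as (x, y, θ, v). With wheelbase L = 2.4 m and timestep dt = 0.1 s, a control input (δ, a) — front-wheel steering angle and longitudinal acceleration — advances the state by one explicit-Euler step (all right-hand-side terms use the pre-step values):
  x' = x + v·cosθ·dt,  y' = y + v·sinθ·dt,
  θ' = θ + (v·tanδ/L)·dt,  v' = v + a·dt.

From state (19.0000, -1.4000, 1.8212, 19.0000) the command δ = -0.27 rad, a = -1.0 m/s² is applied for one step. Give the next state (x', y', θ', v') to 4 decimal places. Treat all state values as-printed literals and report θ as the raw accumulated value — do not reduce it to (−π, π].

x' = 19.0000 + 19.0000·cos(1.8212)·0.1 = 18.5292
y' = -1.4000 + 19.0000·sin(1.8212)·0.1 = 0.4407
θ' = 1.8212 + (19.0000/2.4)·tan(-0.27)·0.1 = 1.6021
v' = 19.0000 − 1.0000·0.1 = 18.9000

(18.5292, 0.4407, 1.6021, 18.9000)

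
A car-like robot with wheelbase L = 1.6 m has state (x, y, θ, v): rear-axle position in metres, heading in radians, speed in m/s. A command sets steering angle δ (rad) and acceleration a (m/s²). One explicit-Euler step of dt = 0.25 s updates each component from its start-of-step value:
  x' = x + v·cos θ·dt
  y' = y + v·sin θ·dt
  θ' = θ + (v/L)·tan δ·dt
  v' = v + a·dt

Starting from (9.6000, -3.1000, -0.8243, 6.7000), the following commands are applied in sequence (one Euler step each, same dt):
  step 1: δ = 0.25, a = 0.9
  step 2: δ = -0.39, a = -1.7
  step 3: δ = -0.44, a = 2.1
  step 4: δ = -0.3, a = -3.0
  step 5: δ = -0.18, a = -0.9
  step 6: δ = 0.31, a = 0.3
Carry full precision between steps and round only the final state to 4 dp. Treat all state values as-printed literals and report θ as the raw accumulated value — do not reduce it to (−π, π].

after step 1 (δ=0.25, a=0.9): (10.737444, -4.329572, -0.556989, 6.925000)
after step 2 (δ=-0.39, a=-1.7): (12.207017, -5.244767, -1.001763, 6.500000)
after step 3 (δ=-0.44, a=2.1): (13.082596, -6.613703, -1.479900, 7.025000)
after step 4 (δ=-0.3, a=-3.0): (13.242013, -8.362703, -1.819445, 6.275000)
after step 5 (δ=-0.18, a=-0.9): (12.855953, -9.883208, -1.997860, 6.050000)
after step 6 (δ=0.31, a=0.3): (12.229476, -11.259864, -1.695050, 6.125000)

(12.2295, -11.2599, -1.6951, 6.1250)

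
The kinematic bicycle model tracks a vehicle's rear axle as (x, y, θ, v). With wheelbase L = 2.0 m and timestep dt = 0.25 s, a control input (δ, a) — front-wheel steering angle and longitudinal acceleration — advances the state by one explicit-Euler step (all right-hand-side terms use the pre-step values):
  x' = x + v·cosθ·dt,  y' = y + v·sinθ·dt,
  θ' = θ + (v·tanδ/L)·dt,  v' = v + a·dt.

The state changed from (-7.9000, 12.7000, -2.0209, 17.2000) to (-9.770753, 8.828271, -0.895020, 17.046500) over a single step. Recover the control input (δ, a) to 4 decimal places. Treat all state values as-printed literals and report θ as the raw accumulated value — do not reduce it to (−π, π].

a = (v'−v)/dt = (-0.153500)/0.25 = -0.6140
Δθ = θ'−θ = 1.125880;  (v·dt/L) = 17.2000·0.25/2.0 = 2.150000
tan δ = Δθ·L/(v·dt) = 0.523665  →  δ = 0.4824

δ = 0.4824, a = -0.6140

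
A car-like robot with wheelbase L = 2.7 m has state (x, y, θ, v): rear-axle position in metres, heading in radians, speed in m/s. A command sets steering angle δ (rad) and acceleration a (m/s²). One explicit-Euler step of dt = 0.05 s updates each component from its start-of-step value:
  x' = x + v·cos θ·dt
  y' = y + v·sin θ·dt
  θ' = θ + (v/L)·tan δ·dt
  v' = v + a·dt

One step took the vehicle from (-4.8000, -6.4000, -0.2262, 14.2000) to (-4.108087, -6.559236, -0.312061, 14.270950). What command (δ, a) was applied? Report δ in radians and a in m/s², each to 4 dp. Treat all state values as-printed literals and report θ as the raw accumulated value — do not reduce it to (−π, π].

δ = -0.3156, a = 1.4190

a = (v'−v)/dt = (0.070950)/0.05 = 1.4190
Δθ = θ'−θ = -0.085861;  (v·dt/L) = 14.2000·0.05/2.7 = 0.262963
tan δ = Δθ·L/(v·dt) = -0.326514  →  δ = -0.3156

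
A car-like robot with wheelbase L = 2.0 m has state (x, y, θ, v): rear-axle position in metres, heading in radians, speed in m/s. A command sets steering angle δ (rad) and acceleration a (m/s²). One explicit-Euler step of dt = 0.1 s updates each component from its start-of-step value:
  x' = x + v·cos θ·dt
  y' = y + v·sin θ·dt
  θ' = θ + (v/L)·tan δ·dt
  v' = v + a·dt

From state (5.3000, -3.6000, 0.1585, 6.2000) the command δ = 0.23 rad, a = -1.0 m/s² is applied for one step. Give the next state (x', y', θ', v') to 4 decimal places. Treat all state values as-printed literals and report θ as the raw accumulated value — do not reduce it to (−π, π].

(5.9122, -3.5021, 0.2311, 6.1000)

x' = 5.3000 + 6.2000·cos(0.1585)·0.1 = 5.9122
y' = -3.6000 + 6.2000·sin(0.1585)·0.1 = -3.5021
θ' = 0.1585 + (6.2000/2.0)·tan(0.23)·0.1 = 0.2311
v' = 6.2000 − 1.0000·0.1 = 6.1000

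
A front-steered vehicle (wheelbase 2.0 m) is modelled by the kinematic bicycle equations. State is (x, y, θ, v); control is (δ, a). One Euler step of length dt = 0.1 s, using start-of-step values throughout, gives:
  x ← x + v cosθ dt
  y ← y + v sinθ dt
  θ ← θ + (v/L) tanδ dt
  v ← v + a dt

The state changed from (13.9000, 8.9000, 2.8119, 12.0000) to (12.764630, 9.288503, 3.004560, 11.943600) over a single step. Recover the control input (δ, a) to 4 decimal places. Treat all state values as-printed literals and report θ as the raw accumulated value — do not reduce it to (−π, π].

a = (v'−v)/dt = (-0.056400)/0.1 = -0.5640
Δθ = θ'−θ = 0.192660;  (v·dt/L) = 12.0000·0.1/2.0 = 0.600000
tan δ = Δθ·L/(v·dt) = 0.321100  →  δ = 0.3107

δ = 0.3107, a = -0.5640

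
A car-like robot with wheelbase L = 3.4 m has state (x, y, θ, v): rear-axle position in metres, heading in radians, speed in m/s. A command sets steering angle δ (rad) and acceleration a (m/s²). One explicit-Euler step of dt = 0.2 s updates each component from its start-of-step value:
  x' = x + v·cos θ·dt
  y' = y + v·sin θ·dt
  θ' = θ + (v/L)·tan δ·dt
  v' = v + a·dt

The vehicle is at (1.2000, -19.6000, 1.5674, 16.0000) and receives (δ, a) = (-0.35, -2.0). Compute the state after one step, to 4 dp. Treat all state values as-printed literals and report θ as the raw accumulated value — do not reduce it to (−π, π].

(1.2109, -16.4000, 1.2238, 15.6000)

x' = 1.2000 + 16.0000·cos(1.5674)·0.2 = 1.2109
y' = -19.6000 + 16.0000·sin(1.5674)·0.2 = -16.4000
θ' = 1.5674 + (16.0000/3.4)·tan(-0.35)·0.2 = 1.2238
v' = 16.0000 − 2.0000·0.2 = 15.6000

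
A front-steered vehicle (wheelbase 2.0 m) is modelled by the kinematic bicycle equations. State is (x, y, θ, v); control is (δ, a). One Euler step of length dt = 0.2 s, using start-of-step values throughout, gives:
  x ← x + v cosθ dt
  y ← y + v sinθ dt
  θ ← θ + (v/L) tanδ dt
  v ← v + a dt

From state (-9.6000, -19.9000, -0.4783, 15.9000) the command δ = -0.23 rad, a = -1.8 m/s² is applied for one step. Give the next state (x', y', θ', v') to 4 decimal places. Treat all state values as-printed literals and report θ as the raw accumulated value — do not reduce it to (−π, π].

(-6.7769, -21.3637, -0.8506, 15.5400)

x' = -9.6000 + 15.9000·cos(-0.4783)·0.2 = -6.7769
y' = -19.9000 + 15.9000·sin(-0.4783)·0.2 = -21.3637
θ' = -0.4783 + (15.9000/2.0)·tan(-0.23)·0.2 = -0.8506
v' = 15.9000 − 1.8000·0.2 = 15.5400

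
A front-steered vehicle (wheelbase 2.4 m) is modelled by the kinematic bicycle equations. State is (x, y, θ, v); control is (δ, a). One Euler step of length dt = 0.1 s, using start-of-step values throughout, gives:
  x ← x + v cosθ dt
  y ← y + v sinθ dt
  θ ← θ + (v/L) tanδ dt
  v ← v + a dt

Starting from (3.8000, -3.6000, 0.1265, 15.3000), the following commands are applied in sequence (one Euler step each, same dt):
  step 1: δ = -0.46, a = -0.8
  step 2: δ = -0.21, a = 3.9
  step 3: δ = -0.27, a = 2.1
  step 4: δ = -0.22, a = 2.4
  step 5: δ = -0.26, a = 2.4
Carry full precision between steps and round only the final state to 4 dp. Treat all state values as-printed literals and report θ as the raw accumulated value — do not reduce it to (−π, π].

(10.9536, -5.9303, -0.8299, 16.3000)

after step 1 (δ=-0.46, a=-0.8): (5.317775, -3.406971, -0.189349, 15.220000)
after step 2 (δ=-0.21, a=3.9): (6.812572, -3.693440, -0.324516, 15.610000)
after step 3 (δ=-0.27, a=2.1): (8.292096, -4.191166, -0.504525, 15.820000)
after step 4 (δ=-0.22, a=2.4): (9.676985, -4.955891, -0.651927, 16.060000)
after step 5 (δ=-0.26, a=2.4): (10.953621, -5.930282, -0.829940, 16.300000)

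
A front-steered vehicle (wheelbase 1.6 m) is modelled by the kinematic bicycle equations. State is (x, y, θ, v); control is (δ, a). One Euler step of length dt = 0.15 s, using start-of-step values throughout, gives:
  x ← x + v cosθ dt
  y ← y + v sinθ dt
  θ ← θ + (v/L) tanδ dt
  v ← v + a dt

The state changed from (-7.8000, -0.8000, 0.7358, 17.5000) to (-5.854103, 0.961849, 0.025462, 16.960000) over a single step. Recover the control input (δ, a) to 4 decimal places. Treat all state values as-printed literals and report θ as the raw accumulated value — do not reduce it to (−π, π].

δ = -0.4086, a = -3.6000

a = (v'−v)/dt = (-0.540000)/0.15 = -3.6000
Δθ = θ'−θ = -0.710338;  (v·dt/L) = 17.5000·0.15/1.6 = 1.640625
tan δ = Δθ·L/(v·dt) = -0.432968  →  δ = -0.4086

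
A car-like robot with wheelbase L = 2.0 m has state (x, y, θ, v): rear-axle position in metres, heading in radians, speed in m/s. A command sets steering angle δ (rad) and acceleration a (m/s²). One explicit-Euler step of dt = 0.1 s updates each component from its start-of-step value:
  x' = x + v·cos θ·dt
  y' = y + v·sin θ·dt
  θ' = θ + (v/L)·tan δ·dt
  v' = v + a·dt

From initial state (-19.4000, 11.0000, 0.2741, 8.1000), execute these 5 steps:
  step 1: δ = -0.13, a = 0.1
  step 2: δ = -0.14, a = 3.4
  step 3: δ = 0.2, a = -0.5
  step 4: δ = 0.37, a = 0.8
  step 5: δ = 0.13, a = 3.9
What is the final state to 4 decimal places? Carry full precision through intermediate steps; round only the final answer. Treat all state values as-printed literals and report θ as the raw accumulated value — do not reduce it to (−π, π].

after step 1 (δ=-0.13, a=0.1): (-18.620238, 11.219251, 0.221151, 8.110000)
after step 2 (δ=-0.14, a=3.4): (-17.828989, 11.397147, 0.164008, 8.450000)
after step 3 (δ=0.2, a=-0.5): (-16.995329, 11.535113, 0.249653, 8.400000)
after step 4 (δ=0.37, a=0.8): (-16.181370, 11.742649, 0.412555, 8.480000)
after step 5 (δ=0.13, a=3.9): (-15.404518, 12.082656, 0.467988, 8.870000)

(-15.4045, 12.0827, 0.4680, 8.8700)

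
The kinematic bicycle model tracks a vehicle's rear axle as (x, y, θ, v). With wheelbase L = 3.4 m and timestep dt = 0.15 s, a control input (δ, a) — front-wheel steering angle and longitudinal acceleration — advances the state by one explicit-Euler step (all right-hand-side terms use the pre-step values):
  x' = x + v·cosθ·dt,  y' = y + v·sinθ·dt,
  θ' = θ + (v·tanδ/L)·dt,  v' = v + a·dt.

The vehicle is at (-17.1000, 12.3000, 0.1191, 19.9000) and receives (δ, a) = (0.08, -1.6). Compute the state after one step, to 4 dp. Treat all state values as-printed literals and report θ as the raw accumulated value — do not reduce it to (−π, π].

x' = -17.1000 + 19.9000·cos(0.1191)·0.15 = -14.1361
y' = 12.3000 + 19.9000·sin(0.1191)·0.15 = 12.6547
θ' = 0.1191 + (19.9000/3.4)·tan(0.08)·0.15 = 0.1895
v' = 19.9000 − 1.6000·0.15 = 19.6600

(-14.1361, 12.6547, 0.1895, 19.6600)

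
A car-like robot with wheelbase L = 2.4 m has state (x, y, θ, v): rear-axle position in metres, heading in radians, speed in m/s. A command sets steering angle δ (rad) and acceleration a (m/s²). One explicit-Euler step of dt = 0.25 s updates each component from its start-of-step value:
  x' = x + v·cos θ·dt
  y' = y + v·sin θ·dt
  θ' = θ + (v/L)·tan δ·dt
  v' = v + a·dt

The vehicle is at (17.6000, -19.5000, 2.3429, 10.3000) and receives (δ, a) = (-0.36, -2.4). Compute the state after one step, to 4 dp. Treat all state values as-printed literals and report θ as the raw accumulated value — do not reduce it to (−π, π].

(15.8036, -17.6552, 1.9391, 9.7000)

x' = 17.6000 + 10.3000·cos(2.3429)·0.25 = 15.8036
y' = -19.5000 + 10.3000·sin(2.3429)·0.25 = -17.6552
θ' = 2.3429 + (10.3000/2.4)·tan(-0.36)·0.25 = 1.9391
v' = 10.3000 − 2.4000·0.25 = 9.7000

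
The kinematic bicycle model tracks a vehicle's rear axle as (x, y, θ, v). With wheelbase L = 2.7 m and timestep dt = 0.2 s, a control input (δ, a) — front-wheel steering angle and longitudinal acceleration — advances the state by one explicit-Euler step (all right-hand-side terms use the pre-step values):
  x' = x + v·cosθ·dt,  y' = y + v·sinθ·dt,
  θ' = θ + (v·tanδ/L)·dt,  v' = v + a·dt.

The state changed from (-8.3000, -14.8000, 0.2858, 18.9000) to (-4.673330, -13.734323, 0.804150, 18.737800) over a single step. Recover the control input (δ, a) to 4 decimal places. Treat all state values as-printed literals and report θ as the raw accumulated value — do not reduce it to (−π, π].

δ = 0.3546, a = -0.8110

a = (v'−v)/dt = (-0.162200)/0.2 = -0.8110
Δθ = θ'−θ = 0.518350;  (v·dt/L) = 18.9000·0.2/2.7 = 1.400000
tan δ = Δθ·L/(v·dt) = 0.370250  →  δ = 0.3546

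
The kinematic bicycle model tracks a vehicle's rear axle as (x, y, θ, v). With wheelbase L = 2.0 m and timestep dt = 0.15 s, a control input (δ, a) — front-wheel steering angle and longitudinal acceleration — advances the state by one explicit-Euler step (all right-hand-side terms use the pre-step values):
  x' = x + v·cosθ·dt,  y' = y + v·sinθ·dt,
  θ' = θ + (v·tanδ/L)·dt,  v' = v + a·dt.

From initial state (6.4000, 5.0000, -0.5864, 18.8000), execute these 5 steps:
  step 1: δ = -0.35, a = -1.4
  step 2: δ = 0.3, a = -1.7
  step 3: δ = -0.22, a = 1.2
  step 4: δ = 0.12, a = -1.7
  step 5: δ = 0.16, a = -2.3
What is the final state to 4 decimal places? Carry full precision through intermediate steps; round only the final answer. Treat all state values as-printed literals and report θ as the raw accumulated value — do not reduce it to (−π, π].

after step 1 (δ=-0.35, a=-1.4): (8.748886, 3.439508, -1.101090, 18.590000)
after step 2 (δ=0.3, a=-1.7): (10.011028, 0.952999, -0.669798, 18.335000)
after step 3 (δ=-0.22, a=1.2): (12.167079, -0.754433, -0.977303, 18.515000)
after step 4 (δ=0.12, a=-1.7): (13.720285, -3.056751, -0.809863, 18.260000)
after step 5 (δ=0.16, a=-2.3): (15.609093, -5.040315, -0.588854, 17.915000)

(15.6091, -5.0403, -0.5889, 17.9150)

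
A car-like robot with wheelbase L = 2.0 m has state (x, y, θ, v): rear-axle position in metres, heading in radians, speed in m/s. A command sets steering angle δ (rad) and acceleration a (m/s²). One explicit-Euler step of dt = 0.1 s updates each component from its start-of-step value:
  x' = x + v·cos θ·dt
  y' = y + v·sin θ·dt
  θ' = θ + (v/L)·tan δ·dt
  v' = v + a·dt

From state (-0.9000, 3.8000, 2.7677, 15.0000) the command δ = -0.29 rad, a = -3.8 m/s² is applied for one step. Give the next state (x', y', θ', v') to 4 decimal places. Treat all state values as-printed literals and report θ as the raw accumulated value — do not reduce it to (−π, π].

(-2.2964, 4.3479, 2.5439, 14.6200)

x' = -0.9000 + 15.0000·cos(2.7677)·0.1 = -2.2964
y' = 3.8000 + 15.0000·sin(2.7677)·0.1 = 4.3479
θ' = 2.7677 + (15.0000/2.0)·tan(-0.29)·0.1 = 2.5439
v' = 15.0000 − 3.8000·0.1 = 14.6200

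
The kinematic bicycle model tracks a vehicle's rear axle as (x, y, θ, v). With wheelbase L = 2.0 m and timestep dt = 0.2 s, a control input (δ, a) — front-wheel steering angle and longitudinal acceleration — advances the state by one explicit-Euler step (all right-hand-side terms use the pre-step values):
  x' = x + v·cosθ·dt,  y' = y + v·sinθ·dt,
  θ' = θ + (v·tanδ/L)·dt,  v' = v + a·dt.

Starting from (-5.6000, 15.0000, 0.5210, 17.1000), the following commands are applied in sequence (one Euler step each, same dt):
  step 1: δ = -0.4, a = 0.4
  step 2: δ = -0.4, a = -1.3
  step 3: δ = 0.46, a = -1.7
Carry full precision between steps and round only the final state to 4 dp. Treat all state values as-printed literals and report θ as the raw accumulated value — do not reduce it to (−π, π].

(2.7600, 13.3037, -0.0900, 16.5800)

after step 1 (δ=-0.4, a=0.4): (-2.633759, 16.702297, -0.201976, 17.180000)
after step 2 (δ=-0.4, a=-1.3): (0.732394, 16.013015, -0.928335, 16.920000)
after step 3 (δ=0.46, a=-1.7): (2.759977, 13.303705, -0.090036, 16.580000)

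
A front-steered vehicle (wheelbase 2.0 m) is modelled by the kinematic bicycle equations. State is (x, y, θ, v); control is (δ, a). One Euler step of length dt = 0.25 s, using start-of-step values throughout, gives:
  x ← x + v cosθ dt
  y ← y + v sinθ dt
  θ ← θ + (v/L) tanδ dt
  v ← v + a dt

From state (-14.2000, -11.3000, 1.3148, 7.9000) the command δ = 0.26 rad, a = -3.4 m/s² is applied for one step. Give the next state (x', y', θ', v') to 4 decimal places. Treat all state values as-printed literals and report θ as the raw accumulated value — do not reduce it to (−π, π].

x' = -14.2000 + 7.9000·cos(1.3148)·0.25 = -13.6999
y' = -11.3000 + 7.9000·sin(1.3148)·0.25 = -9.3894
θ' = 1.3148 + (7.9000/2.0)·tan(0.26)·0.25 = 1.5775
v' = 7.9000 − 3.4000·0.25 = 7.0500

(-13.6999, -9.3894, 1.5775, 7.0500)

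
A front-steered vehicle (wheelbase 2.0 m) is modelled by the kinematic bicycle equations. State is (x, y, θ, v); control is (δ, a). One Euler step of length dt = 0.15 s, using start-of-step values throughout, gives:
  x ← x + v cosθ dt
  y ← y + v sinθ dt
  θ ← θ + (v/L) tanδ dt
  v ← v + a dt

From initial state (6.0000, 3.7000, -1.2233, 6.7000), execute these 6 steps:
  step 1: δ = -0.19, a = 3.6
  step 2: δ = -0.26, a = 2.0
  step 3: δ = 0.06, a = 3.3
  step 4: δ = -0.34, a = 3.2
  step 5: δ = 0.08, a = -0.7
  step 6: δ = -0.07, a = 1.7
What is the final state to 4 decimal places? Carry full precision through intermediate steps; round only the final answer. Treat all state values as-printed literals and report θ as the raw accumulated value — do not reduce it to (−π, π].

after step 1 (δ=-0.19, a=3.6): (6.342248, 2.755071, -1.319941, 7.240000)
after step 2 (δ=-0.26, a=2.0): (6.611828, 1.703062, -1.464390, 7.540000)
after step 3 (δ=0.06, a=3.3): (6.731947, 0.578459, -1.430420, 8.035000)
after step 4 (δ=-0.34, a=3.2): (6.900580, -0.614936, -1.643590, 8.515000)
after step 5 (δ=0.08, a=-0.7): (6.807686, -1.888803, -1.592391, 8.410000)
after step 6 (δ=-0.07, a=1.7): (6.780447, -3.150009, -1.636616, 8.665000)

(6.7804, -3.1500, -1.6366, 8.6650)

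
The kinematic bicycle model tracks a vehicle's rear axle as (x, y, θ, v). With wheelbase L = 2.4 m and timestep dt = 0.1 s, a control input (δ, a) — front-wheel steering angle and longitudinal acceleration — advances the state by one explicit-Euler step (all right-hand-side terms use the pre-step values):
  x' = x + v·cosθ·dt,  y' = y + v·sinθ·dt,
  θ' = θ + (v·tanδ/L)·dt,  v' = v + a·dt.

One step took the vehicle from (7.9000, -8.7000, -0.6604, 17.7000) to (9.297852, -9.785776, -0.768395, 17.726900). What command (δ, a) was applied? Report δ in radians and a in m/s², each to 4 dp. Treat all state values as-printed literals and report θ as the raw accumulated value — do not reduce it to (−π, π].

δ = -0.1454, a = 0.2690

a = (v'−v)/dt = (0.026900)/0.1 = 0.2690
Δθ = θ'−θ = -0.107995;  (v·dt/L) = 17.7000·0.1/2.4 = 0.737500
tan δ = Δθ·L/(v·dt) = -0.146434  →  δ = -0.1454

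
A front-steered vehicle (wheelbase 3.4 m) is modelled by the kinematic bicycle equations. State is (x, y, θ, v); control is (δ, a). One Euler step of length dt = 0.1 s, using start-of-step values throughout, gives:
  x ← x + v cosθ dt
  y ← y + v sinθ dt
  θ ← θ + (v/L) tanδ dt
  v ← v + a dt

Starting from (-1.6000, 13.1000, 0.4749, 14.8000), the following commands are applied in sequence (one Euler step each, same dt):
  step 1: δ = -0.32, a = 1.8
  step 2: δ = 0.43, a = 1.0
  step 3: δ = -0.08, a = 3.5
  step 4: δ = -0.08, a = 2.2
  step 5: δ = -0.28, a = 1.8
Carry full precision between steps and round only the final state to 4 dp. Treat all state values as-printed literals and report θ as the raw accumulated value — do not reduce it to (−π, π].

after step 1 (δ=-0.32, a=1.8): (-0.283779, 13.776729, 0.330648, 14.980000)
after step 2 (δ=0.43, a=1.0): (1.133077, 14.263064, 0.532711, 15.080000)
after step 3 (δ=-0.08, a=3.5): (2.432119, 15.028933, 0.497153, 15.430000)
after step 4 (δ=-0.08, a=2.2): (3.788329, 15.764829, 0.460769, 15.650000)
after step 5 (δ=-0.28, a=1.8): (5.190117, 16.460686, 0.328410, 15.830000)

(5.1901, 16.4607, 0.3284, 15.8300)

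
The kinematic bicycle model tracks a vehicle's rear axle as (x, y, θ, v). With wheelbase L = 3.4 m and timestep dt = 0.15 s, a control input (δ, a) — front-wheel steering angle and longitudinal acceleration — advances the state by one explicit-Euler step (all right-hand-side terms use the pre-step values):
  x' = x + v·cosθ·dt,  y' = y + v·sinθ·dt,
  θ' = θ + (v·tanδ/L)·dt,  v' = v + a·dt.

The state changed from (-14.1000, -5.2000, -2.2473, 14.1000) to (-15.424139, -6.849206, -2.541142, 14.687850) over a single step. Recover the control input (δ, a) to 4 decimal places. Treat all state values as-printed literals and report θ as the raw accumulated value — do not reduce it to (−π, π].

δ = -0.4413, a = 3.9190

a = (v'−v)/dt = (0.587850)/0.15 = 3.9190
Δθ = θ'−θ = -0.293842;  (v·dt/L) = 14.1000·0.15/3.4 = 0.622059
tan δ = Δθ·L/(v·dt) = -0.472370  →  δ = -0.4413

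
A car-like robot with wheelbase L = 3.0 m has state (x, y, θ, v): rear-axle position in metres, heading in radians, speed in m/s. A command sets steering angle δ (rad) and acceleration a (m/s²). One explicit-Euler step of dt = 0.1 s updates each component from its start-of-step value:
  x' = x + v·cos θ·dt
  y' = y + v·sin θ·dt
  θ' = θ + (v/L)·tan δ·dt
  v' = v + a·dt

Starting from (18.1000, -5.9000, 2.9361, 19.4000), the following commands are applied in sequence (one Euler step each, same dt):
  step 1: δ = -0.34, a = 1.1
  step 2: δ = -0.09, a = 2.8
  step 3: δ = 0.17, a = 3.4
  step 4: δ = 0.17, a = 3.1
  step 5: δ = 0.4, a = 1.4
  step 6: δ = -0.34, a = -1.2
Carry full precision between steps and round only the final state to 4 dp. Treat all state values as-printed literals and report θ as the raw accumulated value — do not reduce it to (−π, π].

(6.7875, -2.5148, 2.9225, 20.4600)

after step 1 (δ=-0.34, a=1.1): (16.200816, -5.504144, 2.707350, 19.510000)
after step 2 (δ=-0.09, a=2.8): (14.430891, -4.683313, 2.648662, 19.790000)
after step 3 (δ=0.17, a=3.4): (12.687491, -3.746830, 2.761898, 20.130000)
after step 4 (δ=0.17, a=3.1): (10.817862, -3.000738, 2.877080, 20.440000)
after step 5 (δ=0.4, a=1.4): (8.844952, -2.466356, 3.165143, 20.580000)
after step 6 (δ=-0.34, a=-1.2): (6.787523, -2.514818, 2.922479, 20.460000)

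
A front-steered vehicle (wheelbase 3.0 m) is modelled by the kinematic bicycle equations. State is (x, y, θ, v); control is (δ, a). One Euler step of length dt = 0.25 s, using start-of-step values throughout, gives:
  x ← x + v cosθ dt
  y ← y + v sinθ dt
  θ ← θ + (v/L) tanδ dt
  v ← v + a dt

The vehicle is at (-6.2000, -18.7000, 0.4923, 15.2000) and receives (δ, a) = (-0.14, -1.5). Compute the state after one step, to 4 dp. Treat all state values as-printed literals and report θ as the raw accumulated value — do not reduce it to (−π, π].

(-2.8513, -16.9039, 0.3138, 14.8250)

x' = -6.2000 + 15.2000·cos(0.4923)·0.25 = -2.8513
y' = -18.7000 + 15.2000·sin(0.4923)·0.25 = -16.9039
θ' = 0.4923 + (15.2000/3.0)·tan(-0.14)·0.25 = 0.3138
v' = 15.2000 − 1.5000·0.25 = 14.8250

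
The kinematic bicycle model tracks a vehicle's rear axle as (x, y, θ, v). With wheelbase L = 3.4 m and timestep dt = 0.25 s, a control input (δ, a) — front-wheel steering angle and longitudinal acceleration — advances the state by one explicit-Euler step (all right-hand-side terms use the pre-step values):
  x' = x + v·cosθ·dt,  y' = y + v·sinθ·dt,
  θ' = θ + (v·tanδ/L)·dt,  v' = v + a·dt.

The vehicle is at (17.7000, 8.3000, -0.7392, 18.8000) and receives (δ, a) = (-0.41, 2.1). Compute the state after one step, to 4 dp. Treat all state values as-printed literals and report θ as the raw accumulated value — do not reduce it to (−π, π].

x' = 17.7000 + 18.8000·cos(-0.7392)·0.25 = 21.1733
y' = 8.3000 + 18.8000·sin(-0.7392)·0.25 = 5.1336
θ' = -0.7392 + (18.8000/3.4)·tan(-0.41)·0.25 = -1.3400
v' = 18.8000 + 2.1000·0.25 = 19.3250

(21.1733, 5.1336, -1.3400, 19.3250)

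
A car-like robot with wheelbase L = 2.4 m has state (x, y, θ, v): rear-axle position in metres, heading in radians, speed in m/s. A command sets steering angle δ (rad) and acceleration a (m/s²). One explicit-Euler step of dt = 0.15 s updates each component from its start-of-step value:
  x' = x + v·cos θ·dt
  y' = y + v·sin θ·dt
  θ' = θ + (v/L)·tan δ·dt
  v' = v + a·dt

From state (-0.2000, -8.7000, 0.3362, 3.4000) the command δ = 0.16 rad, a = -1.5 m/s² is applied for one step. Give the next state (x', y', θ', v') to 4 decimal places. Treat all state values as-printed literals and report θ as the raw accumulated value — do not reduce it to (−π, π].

(0.2814, -8.5317, 0.3705, 3.1750)

x' = -0.2000 + 3.4000·cos(0.3362)·0.15 = 0.2814
y' = -8.7000 + 3.4000·sin(0.3362)·0.15 = -8.5317
θ' = 0.3362 + (3.4000/2.4)·tan(0.16)·0.15 = 0.3705
v' = 3.4000 − 1.5000·0.15 = 3.1750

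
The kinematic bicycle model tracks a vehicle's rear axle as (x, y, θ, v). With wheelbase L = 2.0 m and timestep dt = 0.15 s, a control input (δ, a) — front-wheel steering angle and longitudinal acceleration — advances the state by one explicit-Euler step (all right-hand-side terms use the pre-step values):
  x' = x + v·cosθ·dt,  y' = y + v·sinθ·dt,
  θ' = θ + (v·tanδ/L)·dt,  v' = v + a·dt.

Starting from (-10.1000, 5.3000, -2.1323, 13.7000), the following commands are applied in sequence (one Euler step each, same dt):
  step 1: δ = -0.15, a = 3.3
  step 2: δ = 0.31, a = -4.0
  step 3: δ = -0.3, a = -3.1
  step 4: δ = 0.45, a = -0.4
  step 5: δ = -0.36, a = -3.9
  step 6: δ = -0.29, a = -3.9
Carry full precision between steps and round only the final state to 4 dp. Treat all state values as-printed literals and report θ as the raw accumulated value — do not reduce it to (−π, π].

after step 1 (δ=-0.15, a=3.3): (-11.194204, 3.560534, -2.287591, 14.195000)
after step 2 (δ=0.31, a=-4.0): (-12.593062, 1.955260, -1.946563, 13.595000)
after step 3 (δ=-0.3, a=-3.1): (-13.341437, 0.058296, -2.261970, 13.130000)
after step 4 (δ=0.45, a=-0.4): (-14.596879, -1.459201, -1.786281, 13.070000)
after step 5 (δ=-0.36, a=-3.9): (-15.016075, -3.374360, -2.155250, 12.485000)
after step 6 (δ=-0.29, a=-3.9): (-16.049354, -4.936259, -2.434676, 11.900000)

(-16.0494, -4.9363, -2.4347, 11.9000)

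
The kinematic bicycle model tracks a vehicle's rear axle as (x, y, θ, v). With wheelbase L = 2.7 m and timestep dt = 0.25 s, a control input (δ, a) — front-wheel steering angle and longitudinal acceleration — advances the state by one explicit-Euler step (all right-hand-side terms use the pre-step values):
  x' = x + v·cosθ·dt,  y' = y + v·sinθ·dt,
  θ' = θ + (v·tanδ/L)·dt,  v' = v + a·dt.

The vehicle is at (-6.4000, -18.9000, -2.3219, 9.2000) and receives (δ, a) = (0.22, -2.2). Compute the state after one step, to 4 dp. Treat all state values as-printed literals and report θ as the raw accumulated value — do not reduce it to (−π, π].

x' = -6.4000 + 9.2000·cos(-2.3219)·0.25 = -7.9696
y' = -18.9000 + 9.2000·sin(-2.3219)·0.25 = -20.5812
θ' = -2.3219 + (9.2000/2.7)·tan(0.22)·0.25 = -2.1314
v' = 9.2000 − 2.2000·0.25 = 8.6500

(-7.9696, -20.5812, -2.1314, 8.6500)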